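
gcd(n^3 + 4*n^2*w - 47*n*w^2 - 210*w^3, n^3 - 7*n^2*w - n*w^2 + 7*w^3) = -n + 7*w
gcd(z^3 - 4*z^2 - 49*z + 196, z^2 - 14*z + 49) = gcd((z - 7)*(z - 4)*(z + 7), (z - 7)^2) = z - 7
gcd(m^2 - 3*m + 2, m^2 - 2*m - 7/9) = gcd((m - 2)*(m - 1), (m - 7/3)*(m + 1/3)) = 1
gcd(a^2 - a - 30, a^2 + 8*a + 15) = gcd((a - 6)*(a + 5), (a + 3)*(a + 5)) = a + 5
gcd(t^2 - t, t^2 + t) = t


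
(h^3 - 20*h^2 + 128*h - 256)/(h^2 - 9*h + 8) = (h^2 - 12*h + 32)/(h - 1)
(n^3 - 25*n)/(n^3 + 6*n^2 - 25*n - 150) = n/(n + 6)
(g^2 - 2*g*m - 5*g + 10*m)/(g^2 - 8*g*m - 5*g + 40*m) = (g - 2*m)/(g - 8*m)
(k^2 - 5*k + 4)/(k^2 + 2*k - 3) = (k - 4)/(k + 3)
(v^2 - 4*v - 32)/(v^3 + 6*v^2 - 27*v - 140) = (v - 8)/(v^2 + 2*v - 35)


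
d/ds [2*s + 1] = 2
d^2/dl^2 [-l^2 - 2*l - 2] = -2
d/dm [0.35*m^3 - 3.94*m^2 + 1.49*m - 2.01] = 1.05*m^2 - 7.88*m + 1.49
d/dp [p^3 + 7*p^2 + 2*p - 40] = 3*p^2 + 14*p + 2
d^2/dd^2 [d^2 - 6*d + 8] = 2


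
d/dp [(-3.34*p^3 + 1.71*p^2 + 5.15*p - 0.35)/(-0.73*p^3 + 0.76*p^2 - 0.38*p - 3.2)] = (-1.2901*p^4 + 10.0574*p^3 + 26.7337*p^2 - 10.412*p - 16.613)/(0.5329*p^6 - 1.1096*p^5 + 1.1324*p^4 + 4.0944*p^3 - 4.7196*p^2 + 2.432*p + 10.24)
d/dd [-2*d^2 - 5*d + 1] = -4*d - 5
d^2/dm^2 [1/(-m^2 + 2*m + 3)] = 2*(-m^2 + 2*m + 4*(m - 1)^2 + 3)/(-m^2 + 2*m + 3)^3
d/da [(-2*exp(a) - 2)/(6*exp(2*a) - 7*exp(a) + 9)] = 2*((exp(a) + 1)*(12*exp(a) - 7) - 6*exp(2*a) + 7*exp(a) - 9)*exp(a)/(6*exp(2*a) - 7*exp(a) + 9)^2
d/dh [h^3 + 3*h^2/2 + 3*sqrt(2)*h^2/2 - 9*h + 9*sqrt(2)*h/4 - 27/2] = 3*h^2 + 3*h + 3*sqrt(2)*h - 9 + 9*sqrt(2)/4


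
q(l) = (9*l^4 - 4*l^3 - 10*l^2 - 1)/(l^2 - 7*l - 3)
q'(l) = (7 - 2*l)*(9*l^4 - 4*l^3 - 10*l^2 - 1)/(l^2 - 7*l - 3)^2 + (36*l^3 - 12*l^2 - 20*l)/(l^2 - 7*l - 3)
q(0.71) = 0.69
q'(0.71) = 0.47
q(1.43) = -0.41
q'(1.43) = -4.60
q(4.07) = -136.23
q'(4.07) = -154.25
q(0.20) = 0.33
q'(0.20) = 0.47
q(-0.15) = 0.63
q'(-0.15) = -3.72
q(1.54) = -0.99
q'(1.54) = -5.99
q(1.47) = -0.60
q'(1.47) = -5.08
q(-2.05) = 9.67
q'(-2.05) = -13.65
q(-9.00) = 433.72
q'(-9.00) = -114.84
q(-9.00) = 433.72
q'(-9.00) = -114.84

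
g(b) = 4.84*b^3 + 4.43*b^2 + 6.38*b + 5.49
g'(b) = 14.52*b^2 + 8.86*b + 6.38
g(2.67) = 146.23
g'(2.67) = 133.55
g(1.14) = 25.69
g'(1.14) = 35.35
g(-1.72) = -17.01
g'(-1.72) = 34.10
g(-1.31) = -6.15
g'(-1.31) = 19.69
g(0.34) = 8.36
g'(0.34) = 11.07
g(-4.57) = -393.10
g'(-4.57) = 269.14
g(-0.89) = -0.09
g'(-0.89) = 10.00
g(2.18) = 90.60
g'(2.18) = 94.70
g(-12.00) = -7796.67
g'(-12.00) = 1990.94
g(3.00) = 195.18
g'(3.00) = 163.64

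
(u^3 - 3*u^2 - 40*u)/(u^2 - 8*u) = u + 5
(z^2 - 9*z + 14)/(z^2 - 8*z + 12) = (z - 7)/(z - 6)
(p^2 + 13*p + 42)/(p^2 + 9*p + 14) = (p + 6)/(p + 2)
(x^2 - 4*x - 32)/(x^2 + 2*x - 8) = (x - 8)/(x - 2)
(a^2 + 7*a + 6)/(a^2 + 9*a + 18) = (a + 1)/(a + 3)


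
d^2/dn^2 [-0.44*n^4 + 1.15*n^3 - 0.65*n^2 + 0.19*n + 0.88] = -5.28*n^2 + 6.9*n - 1.3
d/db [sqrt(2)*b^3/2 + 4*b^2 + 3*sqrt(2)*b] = 3*sqrt(2)*b^2/2 + 8*b + 3*sqrt(2)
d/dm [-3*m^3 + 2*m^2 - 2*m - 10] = -9*m^2 + 4*m - 2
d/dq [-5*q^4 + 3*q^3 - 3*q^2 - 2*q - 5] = -20*q^3 + 9*q^2 - 6*q - 2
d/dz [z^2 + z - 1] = 2*z + 1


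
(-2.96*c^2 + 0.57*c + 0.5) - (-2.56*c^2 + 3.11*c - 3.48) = -0.4*c^2 - 2.54*c + 3.98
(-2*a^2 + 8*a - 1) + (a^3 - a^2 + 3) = a^3 - 3*a^2 + 8*a + 2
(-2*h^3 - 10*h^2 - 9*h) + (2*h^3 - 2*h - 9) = -10*h^2 - 11*h - 9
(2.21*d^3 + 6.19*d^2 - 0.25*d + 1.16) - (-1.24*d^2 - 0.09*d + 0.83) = 2.21*d^3 + 7.43*d^2 - 0.16*d + 0.33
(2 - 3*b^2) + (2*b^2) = 2 - b^2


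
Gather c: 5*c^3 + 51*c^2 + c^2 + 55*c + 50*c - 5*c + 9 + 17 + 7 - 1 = 5*c^3 + 52*c^2 + 100*c + 32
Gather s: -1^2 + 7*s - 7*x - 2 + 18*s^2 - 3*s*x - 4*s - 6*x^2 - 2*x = 18*s^2 + s*(3 - 3*x) - 6*x^2 - 9*x - 3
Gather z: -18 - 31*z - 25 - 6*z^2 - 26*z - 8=-6*z^2 - 57*z - 51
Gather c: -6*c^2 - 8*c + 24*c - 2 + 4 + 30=-6*c^2 + 16*c + 32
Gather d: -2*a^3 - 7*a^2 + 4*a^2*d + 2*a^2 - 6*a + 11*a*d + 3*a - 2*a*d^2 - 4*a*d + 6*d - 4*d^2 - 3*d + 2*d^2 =-2*a^3 - 5*a^2 - 3*a + d^2*(-2*a - 2) + d*(4*a^2 + 7*a + 3)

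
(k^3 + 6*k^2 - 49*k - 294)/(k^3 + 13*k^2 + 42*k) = (k - 7)/k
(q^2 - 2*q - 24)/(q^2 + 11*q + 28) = (q - 6)/(q + 7)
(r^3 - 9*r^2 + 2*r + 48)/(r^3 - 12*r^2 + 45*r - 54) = (r^2 - 6*r - 16)/(r^2 - 9*r + 18)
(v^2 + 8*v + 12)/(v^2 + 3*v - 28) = (v^2 + 8*v + 12)/(v^2 + 3*v - 28)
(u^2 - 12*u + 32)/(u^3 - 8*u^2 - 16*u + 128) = 1/(u + 4)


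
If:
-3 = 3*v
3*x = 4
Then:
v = -1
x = 4/3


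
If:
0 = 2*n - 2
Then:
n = 1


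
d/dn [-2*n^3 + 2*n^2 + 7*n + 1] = -6*n^2 + 4*n + 7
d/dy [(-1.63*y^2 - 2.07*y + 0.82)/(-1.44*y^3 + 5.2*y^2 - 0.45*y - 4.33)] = (-2.3472*y^4 - 5.9616*y^3 + 15.0399*y^2 + 5.5878*y + 9.3321)/(2.0736*y^6 - 14.976*y^5 + 28.336*y^4 + 7.7904*y^3 - 44.8295*y^2 + 3.897*y + 18.7489)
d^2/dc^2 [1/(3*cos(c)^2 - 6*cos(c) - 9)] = (4*sin(c)^2/3 + 2*cos(c) - 6)*sin(c)^2/(sin(c)^2 + 2*cos(c) + 2)^3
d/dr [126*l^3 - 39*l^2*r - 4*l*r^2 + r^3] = -39*l^2 - 8*l*r + 3*r^2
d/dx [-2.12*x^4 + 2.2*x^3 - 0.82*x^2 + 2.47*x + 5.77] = -8.48*x^3 + 6.6*x^2 - 1.64*x + 2.47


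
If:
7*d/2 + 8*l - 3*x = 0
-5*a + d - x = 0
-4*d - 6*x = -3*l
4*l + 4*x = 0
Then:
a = 0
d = 0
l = 0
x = 0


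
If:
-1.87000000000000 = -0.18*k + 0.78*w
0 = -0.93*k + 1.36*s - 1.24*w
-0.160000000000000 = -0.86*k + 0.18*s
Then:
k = -0.33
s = -2.48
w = -2.47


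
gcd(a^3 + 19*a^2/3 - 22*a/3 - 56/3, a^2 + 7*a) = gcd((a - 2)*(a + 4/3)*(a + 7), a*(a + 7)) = a + 7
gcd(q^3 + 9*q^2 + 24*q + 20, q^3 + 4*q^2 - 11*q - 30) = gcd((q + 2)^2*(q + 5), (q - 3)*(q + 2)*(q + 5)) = q^2 + 7*q + 10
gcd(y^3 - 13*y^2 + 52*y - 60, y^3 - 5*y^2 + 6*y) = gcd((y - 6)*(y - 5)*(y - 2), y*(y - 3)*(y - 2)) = y - 2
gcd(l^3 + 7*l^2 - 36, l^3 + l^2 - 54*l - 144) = l^2 + 9*l + 18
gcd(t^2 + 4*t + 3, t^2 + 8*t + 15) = t + 3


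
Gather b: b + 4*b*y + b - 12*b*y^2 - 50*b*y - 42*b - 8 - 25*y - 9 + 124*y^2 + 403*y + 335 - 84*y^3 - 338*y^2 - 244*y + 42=b*(-12*y^2 - 46*y - 40) - 84*y^3 - 214*y^2 + 134*y + 360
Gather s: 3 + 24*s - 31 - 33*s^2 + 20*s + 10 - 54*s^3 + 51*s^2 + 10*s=-54*s^3 + 18*s^2 + 54*s - 18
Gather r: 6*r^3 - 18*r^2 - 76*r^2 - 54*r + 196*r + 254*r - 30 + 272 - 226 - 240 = 6*r^3 - 94*r^2 + 396*r - 224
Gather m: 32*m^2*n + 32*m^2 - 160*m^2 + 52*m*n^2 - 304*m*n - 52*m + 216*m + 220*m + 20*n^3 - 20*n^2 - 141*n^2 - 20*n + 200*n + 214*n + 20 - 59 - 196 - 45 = m^2*(32*n - 128) + m*(52*n^2 - 304*n + 384) + 20*n^3 - 161*n^2 + 394*n - 280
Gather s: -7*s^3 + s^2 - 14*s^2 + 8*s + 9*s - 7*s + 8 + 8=-7*s^3 - 13*s^2 + 10*s + 16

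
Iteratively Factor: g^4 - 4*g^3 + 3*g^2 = (g - 3)*(g^3 - g^2) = g*(g - 3)*(g^2 - g) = g^2*(g - 3)*(g - 1)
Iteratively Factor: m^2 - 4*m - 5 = (m - 5)*(m + 1)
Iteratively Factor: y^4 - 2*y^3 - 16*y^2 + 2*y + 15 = (y - 5)*(y^3 + 3*y^2 - y - 3) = (y - 5)*(y + 1)*(y^2 + 2*y - 3) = (y - 5)*(y + 1)*(y + 3)*(y - 1)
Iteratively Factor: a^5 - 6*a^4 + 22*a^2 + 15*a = (a + 1)*(a^4 - 7*a^3 + 7*a^2 + 15*a) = a*(a + 1)*(a^3 - 7*a^2 + 7*a + 15) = a*(a - 5)*(a + 1)*(a^2 - 2*a - 3) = a*(a - 5)*(a + 1)^2*(a - 3)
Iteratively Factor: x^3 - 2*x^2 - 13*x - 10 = (x - 5)*(x^2 + 3*x + 2) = (x - 5)*(x + 2)*(x + 1)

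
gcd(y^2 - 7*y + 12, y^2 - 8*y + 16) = y - 4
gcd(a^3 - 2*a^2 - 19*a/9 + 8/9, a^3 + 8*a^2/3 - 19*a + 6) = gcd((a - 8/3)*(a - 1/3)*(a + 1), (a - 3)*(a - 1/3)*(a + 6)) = a - 1/3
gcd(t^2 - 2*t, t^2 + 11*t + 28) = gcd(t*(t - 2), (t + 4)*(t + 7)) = 1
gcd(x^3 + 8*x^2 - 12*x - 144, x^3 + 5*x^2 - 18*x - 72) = x^2 + 2*x - 24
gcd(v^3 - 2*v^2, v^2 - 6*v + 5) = 1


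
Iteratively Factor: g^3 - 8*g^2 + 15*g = (g - 5)*(g^2 - 3*g) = g*(g - 5)*(g - 3)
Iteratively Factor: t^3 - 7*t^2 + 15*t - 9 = (t - 3)*(t^2 - 4*t + 3) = (t - 3)*(t - 1)*(t - 3)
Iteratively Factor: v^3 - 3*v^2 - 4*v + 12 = (v - 3)*(v^2 - 4) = (v - 3)*(v + 2)*(v - 2)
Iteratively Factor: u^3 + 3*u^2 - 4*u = (u - 1)*(u^2 + 4*u) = (u - 1)*(u + 4)*(u)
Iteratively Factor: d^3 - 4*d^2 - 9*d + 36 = (d - 4)*(d^2 - 9) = (d - 4)*(d + 3)*(d - 3)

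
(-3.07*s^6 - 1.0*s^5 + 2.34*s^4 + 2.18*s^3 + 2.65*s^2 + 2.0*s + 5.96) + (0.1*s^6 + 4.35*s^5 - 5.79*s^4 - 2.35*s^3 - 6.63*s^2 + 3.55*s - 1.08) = -2.97*s^6 + 3.35*s^5 - 3.45*s^4 - 0.17*s^3 - 3.98*s^2 + 5.55*s + 4.88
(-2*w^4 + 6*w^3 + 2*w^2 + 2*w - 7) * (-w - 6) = 2*w^5 + 6*w^4 - 38*w^3 - 14*w^2 - 5*w + 42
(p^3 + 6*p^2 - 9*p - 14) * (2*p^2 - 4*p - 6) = 2*p^5 + 8*p^4 - 48*p^3 - 28*p^2 + 110*p + 84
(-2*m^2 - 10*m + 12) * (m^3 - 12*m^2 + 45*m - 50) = -2*m^5 + 14*m^4 + 42*m^3 - 494*m^2 + 1040*m - 600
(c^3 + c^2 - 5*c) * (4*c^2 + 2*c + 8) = 4*c^5 + 6*c^4 - 10*c^3 - 2*c^2 - 40*c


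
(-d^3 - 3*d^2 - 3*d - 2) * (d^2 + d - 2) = -d^5 - 4*d^4 - 4*d^3 + d^2 + 4*d + 4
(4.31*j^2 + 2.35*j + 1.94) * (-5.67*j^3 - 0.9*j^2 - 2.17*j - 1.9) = -24.4377*j^5 - 17.2035*j^4 - 22.4675*j^3 - 15.0345*j^2 - 8.6748*j - 3.686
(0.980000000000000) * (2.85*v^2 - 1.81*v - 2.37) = 2.793*v^2 - 1.7738*v - 2.3226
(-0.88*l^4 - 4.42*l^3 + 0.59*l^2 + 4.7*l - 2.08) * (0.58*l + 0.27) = -0.5104*l^5 - 2.8012*l^4 - 0.8512*l^3 + 2.8853*l^2 + 0.0626000000000002*l - 0.5616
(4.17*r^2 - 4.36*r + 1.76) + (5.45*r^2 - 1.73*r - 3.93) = 9.62*r^2 - 6.09*r - 2.17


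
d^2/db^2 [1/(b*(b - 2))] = 2*(b^2 + b*(b - 2) + (b - 2)^2)/(b^3*(b - 2)^3)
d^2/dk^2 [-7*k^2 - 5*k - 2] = -14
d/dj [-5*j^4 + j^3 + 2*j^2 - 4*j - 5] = -20*j^3 + 3*j^2 + 4*j - 4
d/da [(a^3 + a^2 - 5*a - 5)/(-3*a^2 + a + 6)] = (-3*a^4 + 2*a^3 + 4*a^2 - 18*a - 25)/(9*a^4 - 6*a^3 - 35*a^2 + 12*a + 36)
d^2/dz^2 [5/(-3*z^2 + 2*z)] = 10*(3*z*(3*z - 2) - 4*(3*z - 1)^2)/(z^3*(3*z - 2)^3)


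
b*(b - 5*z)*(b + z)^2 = b^4 - 3*b^3*z - 9*b^2*z^2 - 5*b*z^3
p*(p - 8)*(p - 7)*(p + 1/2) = p^4 - 29*p^3/2 + 97*p^2/2 + 28*p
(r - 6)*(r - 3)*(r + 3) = r^3 - 6*r^2 - 9*r + 54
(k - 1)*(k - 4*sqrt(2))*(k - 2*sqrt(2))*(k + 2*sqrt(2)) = k^4 - 4*sqrt(2)*k^3 - k^3 - 8*k^2 + 4*sqrt(2)*k^2 + 8*k + 32*sqrt(2)*k - 32*sqrt(2)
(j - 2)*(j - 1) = j^2 - 3*j + 2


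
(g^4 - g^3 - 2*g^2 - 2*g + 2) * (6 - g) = -g^5 + 7*g^4 - 4*g^3 - 10*g^2 - 14*g + 12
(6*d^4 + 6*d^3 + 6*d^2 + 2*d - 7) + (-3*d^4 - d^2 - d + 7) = 3*d^4 + 6*d^3 + 5*d^2 + d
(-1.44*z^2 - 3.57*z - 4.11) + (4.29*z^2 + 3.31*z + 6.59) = 2.85*z^2 - 0.26*z + 2.48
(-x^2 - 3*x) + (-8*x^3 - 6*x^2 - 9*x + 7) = -8*x^3 - 7*x^2 - 12*x + 7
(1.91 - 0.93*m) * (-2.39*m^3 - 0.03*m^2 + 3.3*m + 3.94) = 2.2227*m^4 - 4.537*m^3 - 3.1263*m^2 + 2.6388*m + 7.5254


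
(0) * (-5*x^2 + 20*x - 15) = 0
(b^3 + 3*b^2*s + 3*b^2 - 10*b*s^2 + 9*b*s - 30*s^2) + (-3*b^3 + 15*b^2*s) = -2*b^3 + 18*b^2*s + 3*b^2 - 10*b*s^2 + 9*b*s - 30*s^2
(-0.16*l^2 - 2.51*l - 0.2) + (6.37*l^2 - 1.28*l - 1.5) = 6.21*l^2 - 3.79*l - 1.7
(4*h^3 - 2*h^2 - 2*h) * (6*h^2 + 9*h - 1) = 24*h^5 + 24*h^4 - 34*h^3 - 16*h^2 + 2*h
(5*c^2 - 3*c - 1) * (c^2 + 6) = 5*c^4 - 3*c^3 + 29*c^2 - 18*c - 6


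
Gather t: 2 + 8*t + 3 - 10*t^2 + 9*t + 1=-10*t^2 + 17*t + 6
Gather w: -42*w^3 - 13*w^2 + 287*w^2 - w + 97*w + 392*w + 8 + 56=-42*w^3 + 274*w^2 + 488*w + 64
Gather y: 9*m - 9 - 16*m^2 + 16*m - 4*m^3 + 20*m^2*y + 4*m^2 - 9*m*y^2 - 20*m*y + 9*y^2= -4*m^3 - 12*m^2 + 25*m + y^2*(9 - 9*m) + y*(20*m^2 - 20*m) - 9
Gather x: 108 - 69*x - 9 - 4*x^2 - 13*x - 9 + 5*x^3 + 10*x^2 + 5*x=5*x^3 + 6*x^2 - 77*x + 90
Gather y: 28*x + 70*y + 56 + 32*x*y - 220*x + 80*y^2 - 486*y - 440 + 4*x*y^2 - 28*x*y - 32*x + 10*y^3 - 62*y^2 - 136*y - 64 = -224*x + 10*y^3 + y^2*(4*x + 18) + y*(4*x - 552) - 448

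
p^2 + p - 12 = (p - 3)*(p + 4)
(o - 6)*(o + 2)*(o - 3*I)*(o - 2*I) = o^4 - 4*o^3 - 5*I*o^3 - 18*o^2 + 20*I*o^2 + 24*o + 60*I*o + 72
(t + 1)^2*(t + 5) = t^3 + 7*t^2 + 11*t + 5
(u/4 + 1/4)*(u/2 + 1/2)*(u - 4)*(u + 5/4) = u^4/8 - 3*u^3/32 - 19*u^2/16 - 51*u/32 - 5/8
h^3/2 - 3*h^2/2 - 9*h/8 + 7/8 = (h/2 + 1/2)*(h - 7/2)*(h - 1/2)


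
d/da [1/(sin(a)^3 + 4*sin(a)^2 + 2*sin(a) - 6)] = (-8*sin(a) + 3*cos(a)^2 - 5)*cos(a)/(sin(a)^3 + 4*sin(a)^2 + 2*sin(a) - 6)^2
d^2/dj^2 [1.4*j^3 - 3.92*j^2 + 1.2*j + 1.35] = 8.4*j - 7.84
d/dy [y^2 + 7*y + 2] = 2*y + 7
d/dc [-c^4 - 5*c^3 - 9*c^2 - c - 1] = -4*c^3 - 15*c^2 - 18*c - 1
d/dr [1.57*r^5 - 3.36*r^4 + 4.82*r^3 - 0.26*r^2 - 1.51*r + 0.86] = 7.85*r^4 - 13.44*r^3 + 14.46*r^2 - 0.52*r - 1.51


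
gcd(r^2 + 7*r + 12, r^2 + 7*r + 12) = r^2 + 7*r + 12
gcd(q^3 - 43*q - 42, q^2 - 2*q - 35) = q - 7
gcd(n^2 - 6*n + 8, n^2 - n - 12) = n - 4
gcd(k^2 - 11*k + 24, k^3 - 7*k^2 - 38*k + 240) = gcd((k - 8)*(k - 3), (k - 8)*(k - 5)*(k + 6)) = k - 8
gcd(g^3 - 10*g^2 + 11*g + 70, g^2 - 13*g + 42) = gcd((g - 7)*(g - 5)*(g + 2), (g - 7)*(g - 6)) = g - 7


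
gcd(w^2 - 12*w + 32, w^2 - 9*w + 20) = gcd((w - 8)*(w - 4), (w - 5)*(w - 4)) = w - 4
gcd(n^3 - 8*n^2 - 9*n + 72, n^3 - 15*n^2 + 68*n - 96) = n^2 - 11*n + 24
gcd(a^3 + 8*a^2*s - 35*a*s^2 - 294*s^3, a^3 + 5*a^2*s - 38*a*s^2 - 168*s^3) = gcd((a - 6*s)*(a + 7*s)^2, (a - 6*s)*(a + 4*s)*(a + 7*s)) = -a^2 - a*s + 42*s^2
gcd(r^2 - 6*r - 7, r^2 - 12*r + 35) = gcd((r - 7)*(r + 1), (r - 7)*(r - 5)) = r - 7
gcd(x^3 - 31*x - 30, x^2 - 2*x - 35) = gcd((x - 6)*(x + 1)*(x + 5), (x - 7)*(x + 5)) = x + 5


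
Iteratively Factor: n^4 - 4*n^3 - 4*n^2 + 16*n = (n)*(n^3 - 4*n^2 - 4*n + 16) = n*(n - 2)*(n^2 - 2*n - 8) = n*(n - 4)*(n - 2)*(n + 2)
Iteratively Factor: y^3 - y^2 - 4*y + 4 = (y - 1)*(y^2 - 4) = (y - 2)*(y - 1)*(y + 2)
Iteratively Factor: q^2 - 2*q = (q - 2)*(q)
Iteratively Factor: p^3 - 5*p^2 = (p)*(p^2 - 5*p) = p*(p - 5)*(p)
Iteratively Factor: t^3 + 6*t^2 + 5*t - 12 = (t + 4)*(t^2 + 2*t - 3) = (t - 1)*(t + 4)*(t + 3)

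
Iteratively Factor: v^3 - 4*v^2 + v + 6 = (v - 3)*(v^2 - v - 2) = (v - 3)*(v + 1)*(v - 2)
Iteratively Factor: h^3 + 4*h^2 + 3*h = (h + 3)*(h^2 + h) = (h + 1)*(h + 3)*(h)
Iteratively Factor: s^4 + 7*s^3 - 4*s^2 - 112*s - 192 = (s - 4)*(s^3 + 11*s^2 + 40*s + 48) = (s - 4)*(s + 3)*(s^2 + 8*s + 16) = (s - 4)*(s + 3)*(s + 4)*(s + 4)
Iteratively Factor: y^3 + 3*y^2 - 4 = (y - 1)*(y^2 + 4*y + 4) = (y - 1)*(y + 2)*(y + 2)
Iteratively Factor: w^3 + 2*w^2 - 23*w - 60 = (w - 5)*(w^2 + 7*w + 12) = (w - 5)*(w + 4)*(w + 3)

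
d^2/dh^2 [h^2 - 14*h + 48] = 2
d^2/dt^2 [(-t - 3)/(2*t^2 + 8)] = (-4*t^2*(t + 3) + 3*(t + 1)*(t^2 + 4))/(t^2 + 4)^3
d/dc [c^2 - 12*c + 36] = 2*c - 12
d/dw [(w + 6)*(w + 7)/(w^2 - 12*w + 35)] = (-25*w^2 - 14*w + 959)/(w^4 - 24*w^3 + 214*w^2 - 840*w + 1225)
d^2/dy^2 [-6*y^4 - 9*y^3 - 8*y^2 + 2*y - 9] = -72*y^2 - 54*y - 16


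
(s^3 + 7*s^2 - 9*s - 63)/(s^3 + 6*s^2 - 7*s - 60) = (s^2 + 10*s + 21)/(s^2 + 9*s + 20)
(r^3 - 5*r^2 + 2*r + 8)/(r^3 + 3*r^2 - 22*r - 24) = (r - 2)/(r + 6)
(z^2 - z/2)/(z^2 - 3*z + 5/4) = 2*z/(2*z - 5)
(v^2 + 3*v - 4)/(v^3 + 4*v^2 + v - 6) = (v + 4)/(v^2 + 5*v + 6)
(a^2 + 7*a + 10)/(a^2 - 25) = (a + 2)/(a - 5)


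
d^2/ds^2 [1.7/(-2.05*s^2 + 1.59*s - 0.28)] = (14.2885*s^2 - 11.0823*s - 1.7*(4.1*s - 1.59)*(8.2*s - 3.18) + 1.9516)/(2.05*s^2 - 1.59*s + 0.28)^3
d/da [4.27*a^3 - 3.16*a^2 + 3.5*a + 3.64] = 12.81*a^2 - 6.32*a + 3.5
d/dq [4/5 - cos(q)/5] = sin(q)/5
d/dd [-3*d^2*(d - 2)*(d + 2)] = 12*d*(2 - d^2)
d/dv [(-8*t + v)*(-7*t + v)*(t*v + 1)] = 56*t^3 - 30*t^2*v + 3*t*v^2 - 15*t + 2*v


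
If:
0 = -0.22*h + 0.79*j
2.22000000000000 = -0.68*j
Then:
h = -11.72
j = -3.26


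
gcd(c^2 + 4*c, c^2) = c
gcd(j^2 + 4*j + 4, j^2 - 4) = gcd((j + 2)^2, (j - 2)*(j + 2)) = j + 2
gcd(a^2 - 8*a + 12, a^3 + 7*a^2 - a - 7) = 1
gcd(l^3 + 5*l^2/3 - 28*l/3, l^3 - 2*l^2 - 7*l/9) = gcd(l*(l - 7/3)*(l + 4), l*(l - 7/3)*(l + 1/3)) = l^2 - 7*l/3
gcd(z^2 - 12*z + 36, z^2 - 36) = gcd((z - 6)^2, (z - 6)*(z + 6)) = z - 6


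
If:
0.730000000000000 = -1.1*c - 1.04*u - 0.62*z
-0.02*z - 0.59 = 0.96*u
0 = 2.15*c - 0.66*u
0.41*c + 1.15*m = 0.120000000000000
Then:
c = -0.19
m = 0.17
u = -0.62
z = 0.20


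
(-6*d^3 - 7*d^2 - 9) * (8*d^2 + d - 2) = -48*d^5 - 62*d^4 + 5*d^3 - 58*d^2 - 9*d + 18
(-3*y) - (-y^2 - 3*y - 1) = y^2 + 1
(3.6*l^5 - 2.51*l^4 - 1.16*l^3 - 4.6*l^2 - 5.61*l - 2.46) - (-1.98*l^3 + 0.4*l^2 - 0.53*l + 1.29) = 3.6*l^5 - 2.51*l^4 + 0.82*l^3 - 5.0*l^2 - 5.08*l - 3.75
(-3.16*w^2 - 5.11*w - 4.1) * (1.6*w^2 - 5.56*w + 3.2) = -5.056*w^4 + 9.3936*w^3 + 11.7396*w^2 + 6.444*w - 13.12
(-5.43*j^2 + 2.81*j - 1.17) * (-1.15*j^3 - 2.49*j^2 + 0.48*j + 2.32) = 6.2445*j^5 + 10.2892*j^4 - 8.2578*j^3 - 8.3355*j^2 + 5.9576*j - 2.7144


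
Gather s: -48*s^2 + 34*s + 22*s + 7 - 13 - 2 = -48*s^2 + 56*s - 8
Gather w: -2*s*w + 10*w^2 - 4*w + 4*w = -2*s*w + 10*w^2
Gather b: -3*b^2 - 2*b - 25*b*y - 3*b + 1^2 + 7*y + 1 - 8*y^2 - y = -3*b^2 + b*(-25*y - 5) - 8*y^2 + 6*y + 2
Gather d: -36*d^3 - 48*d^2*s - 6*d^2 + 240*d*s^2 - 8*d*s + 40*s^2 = -36*d^3 + d^2*(-48*s - 6) + d*(240*s^2 - 8*s) + 40*s^2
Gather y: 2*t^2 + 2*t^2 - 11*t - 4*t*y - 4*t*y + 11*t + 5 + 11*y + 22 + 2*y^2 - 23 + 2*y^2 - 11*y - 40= 4*t^2 - 8*t*y + 4*y^2 - 36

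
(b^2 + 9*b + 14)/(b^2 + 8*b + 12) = (b + 7)/(b + 6)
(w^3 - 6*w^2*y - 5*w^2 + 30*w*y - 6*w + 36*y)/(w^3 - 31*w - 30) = (w - 6*y)/(w + 5)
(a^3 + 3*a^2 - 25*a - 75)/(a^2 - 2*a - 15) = a + 5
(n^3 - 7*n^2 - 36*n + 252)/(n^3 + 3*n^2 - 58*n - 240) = (n^2 - 13*n + 42)/(n^2 - 3*n - 40)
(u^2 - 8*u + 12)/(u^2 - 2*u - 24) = (u - 2)/(u + 4)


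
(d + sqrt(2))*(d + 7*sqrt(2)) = d^2 + 8*sqrt(2)*d + 14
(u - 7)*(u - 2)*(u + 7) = u^3 - 2*u^2 - 49*u + 98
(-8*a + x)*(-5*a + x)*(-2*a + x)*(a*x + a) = -80*a^4*x - 80*a^4 + 66*a^3*x^2 + 66*a^3*x - 15*a^2*x^3 - 15*a^2*x^2 + a*x^4 + a*x^3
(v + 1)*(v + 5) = v^2 + 6*v + 5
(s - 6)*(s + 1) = s^2 - 5*s - 6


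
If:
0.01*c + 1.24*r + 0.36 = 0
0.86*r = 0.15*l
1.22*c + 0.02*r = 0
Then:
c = 0.00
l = -1.66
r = -0.29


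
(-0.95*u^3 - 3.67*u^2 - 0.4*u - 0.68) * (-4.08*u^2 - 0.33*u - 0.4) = 3.876*u^5 + 15.2871*u^4 + 3.2231*u^3 + 4.3744*u^2 + 0.3844*u + 0.272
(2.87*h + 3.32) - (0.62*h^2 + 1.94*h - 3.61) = -0.62*h^2 + 0.93*h + 6.93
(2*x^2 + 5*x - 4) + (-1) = 2*x^2 + 5*x - 5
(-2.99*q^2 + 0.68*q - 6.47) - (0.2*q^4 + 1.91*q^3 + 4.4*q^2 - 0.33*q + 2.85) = -0.2*q^4 - 1.91*q^3 - 7.39*q^2 + 1.01*q - 9.32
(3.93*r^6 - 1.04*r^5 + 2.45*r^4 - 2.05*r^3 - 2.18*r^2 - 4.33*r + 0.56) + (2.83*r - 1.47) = 3.93*r^6 - 1.04*r^5 + 2.45*r^4 - 2.05*r^3 - 2.18*r^2 - 1.5*r - 0.91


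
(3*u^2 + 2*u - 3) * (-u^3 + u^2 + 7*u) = -3*u^5 + u^4 + 26*u^3 + 11*u^2 - 21*u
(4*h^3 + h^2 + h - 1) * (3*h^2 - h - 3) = 12*h^5 - h^4 - 10*h^3 - 7*h^2 - 2*h + 3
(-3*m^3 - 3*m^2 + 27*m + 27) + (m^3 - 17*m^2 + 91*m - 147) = -2*m^3 - 20*m^2 + 118*m - 120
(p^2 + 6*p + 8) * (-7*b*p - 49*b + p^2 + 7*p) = -7*b*p^3 - 91*b*p^2 - 350*b*p - 392*b + p^4 + 13*p^3 + 50*p^2 + 56*p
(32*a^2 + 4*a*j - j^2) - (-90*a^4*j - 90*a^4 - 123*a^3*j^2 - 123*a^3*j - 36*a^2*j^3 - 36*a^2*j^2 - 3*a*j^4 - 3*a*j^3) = 90*a^4*j + 90*a^4 + 123*a^3*j^2 + 123*a^3*j + 36*a^2*j^3 + 36*a^2*j^2 + 32*a^2 + 3*a*j^4 + 3*a*j^3 + 4*a*j - j^2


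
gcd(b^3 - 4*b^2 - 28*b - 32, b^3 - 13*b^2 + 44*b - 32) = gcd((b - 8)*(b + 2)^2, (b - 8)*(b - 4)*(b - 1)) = b - 8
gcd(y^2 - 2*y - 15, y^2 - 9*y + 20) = y - 5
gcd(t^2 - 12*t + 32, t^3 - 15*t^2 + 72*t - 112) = t - 4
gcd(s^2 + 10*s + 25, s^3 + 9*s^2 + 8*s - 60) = s + 5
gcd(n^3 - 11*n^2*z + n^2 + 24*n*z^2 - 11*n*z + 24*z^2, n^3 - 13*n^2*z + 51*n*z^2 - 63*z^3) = -n + 3*z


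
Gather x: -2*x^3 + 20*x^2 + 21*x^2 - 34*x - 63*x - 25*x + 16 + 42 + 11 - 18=-2*x^3 + 41*x^2 - 122*x + 51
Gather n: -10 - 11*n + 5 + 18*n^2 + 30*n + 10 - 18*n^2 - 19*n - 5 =0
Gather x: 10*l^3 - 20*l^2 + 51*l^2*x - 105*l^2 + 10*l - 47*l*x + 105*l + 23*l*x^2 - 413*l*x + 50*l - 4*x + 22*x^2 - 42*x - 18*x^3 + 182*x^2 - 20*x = 10*l^3 - 125*l^2 + 165*l - 18*x^3 + x^2*(23*l + 204) + x*(51*l^2 - 460*l - 66)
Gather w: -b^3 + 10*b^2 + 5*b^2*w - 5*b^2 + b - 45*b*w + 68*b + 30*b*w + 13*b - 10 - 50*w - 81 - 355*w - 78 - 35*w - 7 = -b^3 + 5*b^2 + 82*b + w*(5*b^2 - 15*b - 440) - 176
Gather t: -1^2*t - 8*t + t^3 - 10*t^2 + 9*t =t^3 - 10*t^2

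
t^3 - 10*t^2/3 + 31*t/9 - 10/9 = (t - 5/3)*(t - 1)*(t - 2/3)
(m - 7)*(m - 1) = m^2 - 8*m + 7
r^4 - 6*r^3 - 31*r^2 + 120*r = r*(r - 8)*(r - 3)*(r + 5)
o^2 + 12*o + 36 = (o + 6)^2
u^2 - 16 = (u - 4)*(u + 4)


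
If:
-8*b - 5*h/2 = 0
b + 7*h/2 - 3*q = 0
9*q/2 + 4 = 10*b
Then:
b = 40/253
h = -128/253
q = -136/253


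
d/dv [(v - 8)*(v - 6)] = 2*v - 14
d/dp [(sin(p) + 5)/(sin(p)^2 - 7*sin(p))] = (-cos(p) - 10/tan(p) + 35*cos(p)/sin(p)^2)/(sin(p) - 7)^2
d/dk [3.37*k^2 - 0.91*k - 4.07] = 6.74*k - 0.91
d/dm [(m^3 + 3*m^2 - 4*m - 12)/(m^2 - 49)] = (m^4 - 143*m^2 - 270*m + 196)/(m^4 - 98*m^2 + 2401)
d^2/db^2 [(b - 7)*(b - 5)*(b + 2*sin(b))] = -2*b^2*sin(b) + 24*b*sin(b) + 8*b*cos(b) + 6*b - 66*sin(b) - 48*cos(b) - 24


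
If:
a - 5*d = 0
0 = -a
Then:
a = 0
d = 0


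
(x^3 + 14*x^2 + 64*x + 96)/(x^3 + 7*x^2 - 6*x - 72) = (x + 4)/(x - 3)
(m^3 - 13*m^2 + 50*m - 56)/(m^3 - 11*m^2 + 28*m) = (m - 2)/m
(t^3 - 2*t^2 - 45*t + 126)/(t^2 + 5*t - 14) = (t^2 - 9*t + 18)/(t - 2)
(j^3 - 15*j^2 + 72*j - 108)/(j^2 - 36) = (j^2 - 9*j + 18)/(j + 6)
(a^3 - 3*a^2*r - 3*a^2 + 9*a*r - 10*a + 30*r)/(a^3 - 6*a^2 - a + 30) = (a - 3*r)/(a - 3)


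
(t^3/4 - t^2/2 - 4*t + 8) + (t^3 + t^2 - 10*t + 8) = 5*t^3/4 + t^2/2 - 14*t + 16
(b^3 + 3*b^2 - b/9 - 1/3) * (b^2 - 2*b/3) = b^5 + 7*b^4/3 - 19*b^3/9 - 7*b^2/27 + 2*b/9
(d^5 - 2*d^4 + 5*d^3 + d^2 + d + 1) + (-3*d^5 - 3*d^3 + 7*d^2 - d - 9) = -2*d^5 - 2*d^4 + 2*d^3 + 8*d^2 - 8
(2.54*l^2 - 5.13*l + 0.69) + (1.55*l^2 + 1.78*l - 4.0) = 4.09*l^2 - 3.35*l - 3.31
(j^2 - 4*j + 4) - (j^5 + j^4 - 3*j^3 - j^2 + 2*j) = -j^5 - j^4 + 3*j^3 + 2*j^2 - 6*j + 4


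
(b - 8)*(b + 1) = b^2 - 7*b - 8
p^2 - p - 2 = (p - 2)*(p + 1)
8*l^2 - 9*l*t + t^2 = (-8*l + t)*(-l + t)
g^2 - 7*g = g*(g - 7)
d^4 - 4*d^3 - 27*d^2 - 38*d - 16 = (d - 8)*(d + 1)^2*(d + 2)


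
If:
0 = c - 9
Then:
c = 9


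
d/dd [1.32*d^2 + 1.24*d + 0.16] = 2.64*d + 1.24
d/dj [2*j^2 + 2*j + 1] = 4*j + 2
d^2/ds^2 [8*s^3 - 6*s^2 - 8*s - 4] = 48*s - 12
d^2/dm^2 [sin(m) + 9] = -sin(m)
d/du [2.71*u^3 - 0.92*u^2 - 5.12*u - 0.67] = 8.13*u^2 - 1.84*u - 5.12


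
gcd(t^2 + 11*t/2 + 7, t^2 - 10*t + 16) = 1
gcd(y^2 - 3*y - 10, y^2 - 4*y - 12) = y + 2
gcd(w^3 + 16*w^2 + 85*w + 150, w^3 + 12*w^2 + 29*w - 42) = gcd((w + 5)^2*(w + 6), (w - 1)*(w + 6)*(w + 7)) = w + 6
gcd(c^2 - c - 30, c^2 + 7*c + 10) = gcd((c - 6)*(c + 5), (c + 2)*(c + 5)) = c + 5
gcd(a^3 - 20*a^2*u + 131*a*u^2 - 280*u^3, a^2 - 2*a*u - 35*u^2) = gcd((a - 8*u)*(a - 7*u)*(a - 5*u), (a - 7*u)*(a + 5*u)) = -a + 7*u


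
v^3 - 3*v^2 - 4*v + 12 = (v - 3)*(v - 2)*(v + 2)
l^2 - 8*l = l*(l - 8)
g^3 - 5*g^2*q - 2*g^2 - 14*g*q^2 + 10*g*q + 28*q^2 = (g - 2)*(g - 7*q)*(g + 2*q)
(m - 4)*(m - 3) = m^2 - 7*m + 12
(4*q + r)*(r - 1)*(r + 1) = 4*q*r^2 - 4*q + r^3 - r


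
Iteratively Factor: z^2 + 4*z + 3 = (z + 1)*(z + 3)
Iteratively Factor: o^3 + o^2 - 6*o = (o - 2)*(o^2 + 3*o) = o*(o - 2)*(o + 3)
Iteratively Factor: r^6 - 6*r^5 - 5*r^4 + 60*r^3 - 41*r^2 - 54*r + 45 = (r + 1)*(r^5 - 7*r^4 + 2*r^3 + 58*r^2 - 99*r + 45) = (r - 3)*(r + 1)*(r^4 - 4*r^3 - 10*r^2 + 28*r - 15) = (r - 5)*(r - 3)*(r + 1)*(r^3 + r^2 - 5*r + 3) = (r - 5)*(r - 3)*(r + 1)*(r + 3)*(r^2 - 2*r + 1) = (r - 5)*(r - 3)*(r - 1)*(r + 1)*(r + 3)*(r - 1)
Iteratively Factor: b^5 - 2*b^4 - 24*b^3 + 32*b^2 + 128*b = (b - 4)*(b^4 + 2*b^3 - 16*b^2 - 32*b) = (b - 4)*(b + 4)*(b^3 - 2*b^2 - 8*b) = b*(b - 4)*(b + 4)*(b^2 - 2*b - 8) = b*(b - 4)^2*(b + 4)*(b + 2)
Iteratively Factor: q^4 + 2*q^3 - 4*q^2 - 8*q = (q)*(q^3 + 2*q^2 - 4*q - 8) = q*(q - 2)*(q^2 + 4*q + 4) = q*(q - 2)*(q + 2)*(q + 2)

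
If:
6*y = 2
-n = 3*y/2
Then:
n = -1/2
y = 1/3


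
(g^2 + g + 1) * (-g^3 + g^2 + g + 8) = -g^5 + g^3 + 10*g^2 + 9*g + 8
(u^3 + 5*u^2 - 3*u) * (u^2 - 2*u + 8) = u^5 + 3*u^4 - 5*u^3 + 46*u^2 - 24*u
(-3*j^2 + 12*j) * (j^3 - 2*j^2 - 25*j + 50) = -3*j^5 + 18*j^4 + 51*j^3 - 450*j^2 + 600*j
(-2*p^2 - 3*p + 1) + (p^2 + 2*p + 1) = -p^2 - p + 2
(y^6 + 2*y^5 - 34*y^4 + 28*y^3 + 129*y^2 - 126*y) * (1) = y^6 + 2*y^5 - 34*y^4 + 28*y^3 + 129*y^2 - 126*y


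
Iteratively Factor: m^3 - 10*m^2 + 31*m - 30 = (m - 2)*(m^2 - 8*m + 15) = (m - 5)*(m - 2)*(m - 3)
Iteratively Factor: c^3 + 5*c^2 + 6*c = (c + 2)*(c^2 + 3*c) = c*(c + 2)*(c + 3)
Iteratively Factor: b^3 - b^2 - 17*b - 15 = (b + 1)*(b^2 - 2*b - 15) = (b - 5)*(b + 1)*(b + 3)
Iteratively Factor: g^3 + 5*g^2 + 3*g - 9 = (g - 1)*(g^2 + 6*g + 9) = (g - 1)*(g + 3)*(g + 3)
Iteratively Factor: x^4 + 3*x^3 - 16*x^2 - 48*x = (x + 3)*(x^3 - 16*x) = (x - 4)*(x + 3)*(x^2 + 4*x) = x*(x - 4)*(x + 3)*(x + 4)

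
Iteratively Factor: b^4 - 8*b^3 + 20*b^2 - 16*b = (b - 2)*(b^3 - 6*b^2 + 8*b) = (b - 4)*(b - 2)*(b^2 - 2*b) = (b - 4)*(b - 2)^2*(b)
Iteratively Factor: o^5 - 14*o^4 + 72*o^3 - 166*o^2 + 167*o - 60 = (o - 3)*(o^4 - 11*o^3 + 39*o^2 - 49*o + 20) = (o - 3)*(o - 1)*(o^3 - 10*o^2 + 29*o - 20) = (o - 3)*(o - 1)^2*(o^2 - 9*o + 20) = (o - 4)*(o - 3)*(o - 1)^2*(o - 5)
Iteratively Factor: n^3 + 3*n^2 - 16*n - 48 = (n - 4)*(n^2 + 7*n + 12) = (n - 4)*(n + 3)*(n + 4)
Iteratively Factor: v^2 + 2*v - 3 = (v + 3)*(v - 1)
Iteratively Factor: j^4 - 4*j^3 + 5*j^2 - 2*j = (j - 2)*(j^3 - 2*j^2 + j) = (j - 2)*(j - 1)*(j^2 - j) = j*(j - 2)*(j - 1)*(j - 1)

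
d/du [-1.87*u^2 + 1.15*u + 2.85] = 1.15 - 3.74*u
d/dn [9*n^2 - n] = 18*n - 1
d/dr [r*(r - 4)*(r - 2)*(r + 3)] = 4*r^3 - 9*r^2 - 20*r + 24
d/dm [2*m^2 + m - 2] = 4*m + 1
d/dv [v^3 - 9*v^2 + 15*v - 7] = 3*v^2 - 18*v + 15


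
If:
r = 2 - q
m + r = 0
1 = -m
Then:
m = -1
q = 1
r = 1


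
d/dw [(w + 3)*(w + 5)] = 2*w + 8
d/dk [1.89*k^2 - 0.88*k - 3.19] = 3.78*k - 0.88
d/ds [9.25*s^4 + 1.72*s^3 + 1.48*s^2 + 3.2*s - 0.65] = 37.0*s^3 + 5.16*s^2 + 2.96*s + 3.2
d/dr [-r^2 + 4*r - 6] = 4 - 2*r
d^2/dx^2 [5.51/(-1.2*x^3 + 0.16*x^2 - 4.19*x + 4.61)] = ((39.672*x - 1.7632)*(1.2*x^3 - 0.16*x^2 + 4.19*x - 4.61) - 5.51*(3.6*x^2 - 0.32*x + 4.19)*(7.2*x^2 - 0.64*x + 8.38))/(1.2*x^3 - 0.16*x^2 + 4.19*x - 4.61)^3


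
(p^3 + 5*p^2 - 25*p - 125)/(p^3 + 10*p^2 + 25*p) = (p - 5)/p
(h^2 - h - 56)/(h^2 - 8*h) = (h + 7)/h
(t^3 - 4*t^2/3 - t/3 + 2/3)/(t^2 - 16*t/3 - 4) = (t^2 - 2*t + 1)/(t - 6)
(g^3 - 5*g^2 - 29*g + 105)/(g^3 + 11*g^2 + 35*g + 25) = (g^2 - 10*g + 21)/(g^2 + 6*g + 5)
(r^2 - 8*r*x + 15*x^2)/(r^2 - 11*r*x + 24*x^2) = (-r + 5*x)/(-r + 8*x)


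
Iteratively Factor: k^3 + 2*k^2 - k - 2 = (k + 1)*(k^2 + k - 2) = (k + 1)*(k + 2)*(k - 1)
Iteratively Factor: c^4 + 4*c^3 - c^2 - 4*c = (c - 1)*(c^3 + 5*c^2 + 4*c) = c*(c - 1)*(c^2 + 5*c + 4) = c*(c - 1)*(c + 4)*(c + 1)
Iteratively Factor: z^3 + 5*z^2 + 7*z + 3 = (z + 1)*(z^2 + 4*z + 3) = (z + 1)*(z + 3)*(z + 1)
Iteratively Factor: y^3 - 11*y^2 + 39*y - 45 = (y - 3)*(y^2 - 8*y + 15) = (y - 5)*(y - 3)*(y - 3)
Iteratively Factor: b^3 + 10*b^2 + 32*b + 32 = (b + 2)*(b^2 + 8*b + 16) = (b + 2)*(b + 4)*(b + 4)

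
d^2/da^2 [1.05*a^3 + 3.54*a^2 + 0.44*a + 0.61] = 6.3*a + 7.08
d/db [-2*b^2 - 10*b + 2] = -4*b - 10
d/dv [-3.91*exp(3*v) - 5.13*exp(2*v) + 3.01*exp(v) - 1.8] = (-11.73*exp(2*v) - 10.26*exp(v) + 3.01)*exp(v)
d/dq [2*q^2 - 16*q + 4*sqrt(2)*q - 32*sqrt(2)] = 4*q - 16 + 4*sqrt(2)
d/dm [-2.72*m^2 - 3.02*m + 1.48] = -5.44*m - 3.02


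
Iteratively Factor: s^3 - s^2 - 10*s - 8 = (s - 4)*(s^2 + 3*s + 2) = (s - 4)*(s + 1)*(s + 2)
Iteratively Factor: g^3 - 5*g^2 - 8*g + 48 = (g + 3)*(g^2 - 8*g + 16) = (g - 4)*(g + 3)*(g - 4)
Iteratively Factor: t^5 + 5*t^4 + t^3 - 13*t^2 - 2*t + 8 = (t - 1)*(t^4 + 6*t^3 + 7*t^2 - 6*t - 8) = (t - 1)*(t + 2)*(t^3 + 4*t^2 - t - 4) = (t - 1)^2*(t + 2)*(t^2 + 5*t + 4) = (t - 1)^2*(t + 1)*(t + 2)*(t + 4)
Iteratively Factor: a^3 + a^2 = (a + 1)*(a^2) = a*(a + 1)*(a)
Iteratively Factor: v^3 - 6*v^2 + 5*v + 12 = (v + 1)*(v^2 - 7*v + 12) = (v - 4)*(v + 1)*(v - 3)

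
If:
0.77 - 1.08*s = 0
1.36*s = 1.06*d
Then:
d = 0.91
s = 0.71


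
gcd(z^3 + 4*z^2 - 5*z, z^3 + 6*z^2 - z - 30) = z + 5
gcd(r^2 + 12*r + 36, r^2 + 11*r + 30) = r + 6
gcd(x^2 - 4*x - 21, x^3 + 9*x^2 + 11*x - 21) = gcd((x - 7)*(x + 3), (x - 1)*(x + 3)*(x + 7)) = x + 3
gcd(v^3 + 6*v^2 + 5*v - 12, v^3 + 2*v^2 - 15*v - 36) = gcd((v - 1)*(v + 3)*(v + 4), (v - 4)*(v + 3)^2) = v + 3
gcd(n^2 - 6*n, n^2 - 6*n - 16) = 1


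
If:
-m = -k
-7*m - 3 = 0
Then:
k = -3/7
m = -3/7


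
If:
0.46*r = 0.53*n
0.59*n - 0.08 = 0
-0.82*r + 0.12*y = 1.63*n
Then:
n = 0.14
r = 0.16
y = 2.91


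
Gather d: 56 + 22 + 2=80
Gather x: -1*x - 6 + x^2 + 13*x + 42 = x^2 + 12*x + 36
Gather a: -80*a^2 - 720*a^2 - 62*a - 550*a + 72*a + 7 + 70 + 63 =-800*a^2 - 540*a + 140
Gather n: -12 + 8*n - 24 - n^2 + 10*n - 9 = -n^2 + 18*n - 45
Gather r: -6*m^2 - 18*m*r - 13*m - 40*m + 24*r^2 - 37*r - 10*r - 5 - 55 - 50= -6*m^2 - 53*m + 24*r^2 + r*(-18*m - 47) - 110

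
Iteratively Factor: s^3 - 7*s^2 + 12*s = (s - 3)*(s^2 - 4*s) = (s - 4)*(s - 3)*(s)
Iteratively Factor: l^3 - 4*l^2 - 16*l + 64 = (l + 4)*(l^2 - 8*l + 16) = (l - 4)*(l + 4)*(l - 4)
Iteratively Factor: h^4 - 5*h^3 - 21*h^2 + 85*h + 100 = (h - 5)*(h^3 - 21*h - 20) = (h - 5)*(h + 4)*(h^2 - 4*h - 5) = (h - 5)*(h + 1)*(h + 4)*(h - 5)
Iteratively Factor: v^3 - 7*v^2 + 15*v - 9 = (v - 3)*(v^2 - 4*v + 3) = (v - 3)*(v - 1)*(v - 3)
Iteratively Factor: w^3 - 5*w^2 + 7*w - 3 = (w - 1)*(w^2 - 4*w + 3) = (w - 3)*(w - 1)*(w - 1)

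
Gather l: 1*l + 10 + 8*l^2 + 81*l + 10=8*l^2 + 82*l + 20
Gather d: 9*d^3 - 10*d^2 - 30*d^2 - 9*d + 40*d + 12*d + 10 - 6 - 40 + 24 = 9*d^3 - 40*d^2 + 43*d - 12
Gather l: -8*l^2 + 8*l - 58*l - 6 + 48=-8*l^2 - 50*l + 42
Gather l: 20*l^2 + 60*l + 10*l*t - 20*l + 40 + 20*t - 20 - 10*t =20*l^2 + l*(10*t + 40) + 10*t + 20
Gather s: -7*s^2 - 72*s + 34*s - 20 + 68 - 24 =-7*s^2 - 38*s + 24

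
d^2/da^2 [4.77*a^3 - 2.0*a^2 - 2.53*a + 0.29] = 28.62*a - 4.0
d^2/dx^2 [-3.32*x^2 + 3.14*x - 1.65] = -6.64000000000000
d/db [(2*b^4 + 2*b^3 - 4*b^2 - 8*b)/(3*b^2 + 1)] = 2*(6*b^5 + 3*b^4 + 4*b^3 + 15*b^2 - 4*b - 4)/(9*b^4 + 6*b^2 + 1)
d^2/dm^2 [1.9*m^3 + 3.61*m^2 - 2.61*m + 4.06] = 11.4*m + 7.22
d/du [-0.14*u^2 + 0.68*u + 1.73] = 0.68 - 0.28*u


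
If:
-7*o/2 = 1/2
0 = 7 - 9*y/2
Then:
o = -1/7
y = 14/9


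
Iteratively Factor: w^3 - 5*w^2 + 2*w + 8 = (w + 1)*(w^2 - 6*w + 8) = (w - 2)*(w + 1)*(w - 4)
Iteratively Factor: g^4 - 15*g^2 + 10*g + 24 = (g + 1)*(g^3 - g^2 - 14*g + 24) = (g + 1)*(g + 4)*(g^2 - 5*g + 6) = (g - 2)*(g + 1)*(g + 4)*(g - 3)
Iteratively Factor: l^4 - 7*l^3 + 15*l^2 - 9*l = (l - 1)*(l^3 - 6*l^2 + 9*l) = (l - 3)*(l - 1)*(l^2 - 3*l) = l*(l - 3)*(l - 1)*(l - 3)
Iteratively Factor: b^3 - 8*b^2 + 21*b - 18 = (b - 2)*(b^2 - 6*b + 9) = (b - 3)*(b - 2)*(b - 3)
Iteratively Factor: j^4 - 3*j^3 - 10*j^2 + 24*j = (j - 2)*(j^3 - j^2 - 12*j) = j*(j - 2)*(j^2 - j - 12) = j*(j - 4)*(j - 2)*(j + 3)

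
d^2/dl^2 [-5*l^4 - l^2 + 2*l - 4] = -60*l^2 - 2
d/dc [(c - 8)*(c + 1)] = 2*c - 7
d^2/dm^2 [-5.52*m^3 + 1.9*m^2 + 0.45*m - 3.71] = 3.8 - 33.12*m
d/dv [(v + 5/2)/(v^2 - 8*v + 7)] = (v^2 - 8*v - (v - 4)*(2*v + 5) + 7)/(v^2 - 8*v + 7)^2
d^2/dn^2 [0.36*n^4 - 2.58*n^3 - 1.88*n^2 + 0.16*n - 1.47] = 4.32*n^2 - 15.48*n - 3.76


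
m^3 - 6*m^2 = m^2*(m - 6)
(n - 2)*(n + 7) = n^2 + 5*n - 14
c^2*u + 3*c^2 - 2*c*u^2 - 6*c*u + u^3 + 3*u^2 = (-c + u)^2*(u + 3)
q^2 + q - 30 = (q - 5)*(q + 6)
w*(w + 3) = w^2 + 3*w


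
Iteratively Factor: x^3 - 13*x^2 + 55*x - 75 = (x - 5)*(x^2 - 8*x + 15) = (x - 5)^2*(x - 3)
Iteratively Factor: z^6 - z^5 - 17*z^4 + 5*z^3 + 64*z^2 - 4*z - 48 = (z + 3)*(z^5 - 4*z^4 - 5*z^3 + 20*z^2 + 4*z - 16) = (z - 1)*(z + 3)*(z^4 - 3*z^3 - 8*z^2 + 12*z + 16) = (z - 4)*(z - 1)*(z + 3)*(z^3 + z^2 - 4*z - 4) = (z - 4)*(z - 1)*(z + 1)*(z + 3)*(z^2 - 4) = (z - 4)*(z - 2)*(z - 1)*(z + 1)*(z + 3)*(z + 2)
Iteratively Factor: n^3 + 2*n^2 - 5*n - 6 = (n - 2)*(n^2 + 4*n + 3) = (n - 2)*(n + 3)*(n + 1)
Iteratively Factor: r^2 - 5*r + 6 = (r - 3)*(r - 2)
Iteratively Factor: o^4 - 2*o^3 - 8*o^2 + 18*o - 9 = (o - 1)*(o^3 - o^2 - 9*o + 9) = (o - 1)*(o + 3)*(o^2 - 4*o + 3) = (o - 1)^2*(o + 3)*(o - 3)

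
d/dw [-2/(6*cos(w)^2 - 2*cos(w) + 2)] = (1 - 6*cos(w))*sin(w)/(3*sin(w)^2 + cos(w) - 4)^2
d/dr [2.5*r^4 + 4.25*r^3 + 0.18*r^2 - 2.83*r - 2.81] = 10.0*r^3 + 12.75*r^2 + 0.36*r - 2.83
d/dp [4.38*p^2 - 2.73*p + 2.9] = 8.76*p - 2.73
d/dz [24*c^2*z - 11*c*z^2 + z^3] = 24*c^2 - 22*c*z + 3*z^2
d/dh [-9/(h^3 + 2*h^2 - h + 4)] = 9*(3*h^2 + 4*h - 1)/(h^3 + 2*h^2 - h + 4)^2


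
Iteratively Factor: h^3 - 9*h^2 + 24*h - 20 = (h - 2)*(h^2 - 7*h + 10) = (h - 5)*(h - 2)*(h - 2)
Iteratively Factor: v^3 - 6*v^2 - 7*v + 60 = (v - 5)*(v^2 - v - 12) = (v - 5)*(v + 3)*(v - 4)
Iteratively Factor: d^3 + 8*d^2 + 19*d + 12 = (d + 1)*(d^2 + 7*d + 12) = (d + 1)*(d + 3)*(d + 4)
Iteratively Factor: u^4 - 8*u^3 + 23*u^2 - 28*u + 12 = (u - 2)*(u^3 - 6*u^2 + 11*u - 6) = (u - 2)*(u - 1)*(u^2 - 5*u + 6) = (u - 2)^2*(u - 1)*(u - 3)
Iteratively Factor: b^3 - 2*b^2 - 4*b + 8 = (b + 2)*(b^2 - 4*b + 4) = (b - 2)*(b + 2)*(b - 2)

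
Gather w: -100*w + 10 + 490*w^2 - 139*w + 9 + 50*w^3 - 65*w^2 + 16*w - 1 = 50*w^3 + 425*w^2 - 223*w + 18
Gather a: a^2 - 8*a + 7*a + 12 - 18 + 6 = a^2 - a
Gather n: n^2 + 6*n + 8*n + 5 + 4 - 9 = n^2 + 14*n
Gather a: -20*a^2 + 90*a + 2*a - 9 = -20*a^2 + 92*a - 9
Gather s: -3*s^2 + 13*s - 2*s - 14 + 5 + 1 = -3*s^2 + 11*s - 8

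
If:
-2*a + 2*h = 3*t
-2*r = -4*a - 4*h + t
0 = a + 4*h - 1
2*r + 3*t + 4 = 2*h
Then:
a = -29/11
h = 10/11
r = -51/11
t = 26/11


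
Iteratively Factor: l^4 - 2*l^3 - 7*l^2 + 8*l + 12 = (l - 3)*(l^3 + l^2 - 4*l - 4) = (l - 3)*(l - 2)*(l^2 + 3*l + 2) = (l - 3)*(l - 2)*(l + 2)*(l + 1)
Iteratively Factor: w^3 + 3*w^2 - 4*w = (w)*(w^2 + 3*w - 4) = w*(w - 1)*(w + 4)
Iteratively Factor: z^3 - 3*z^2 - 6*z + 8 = (z - 1)*(z^2 - 2*z - 8) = (z - 1)*(z + 2)*(z - 4)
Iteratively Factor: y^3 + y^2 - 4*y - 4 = (y + 2)*(y^2 - y - 2) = (y - 2)*(y + 2)*(y + 1)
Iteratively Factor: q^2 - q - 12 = (q + 3)*(q - 4)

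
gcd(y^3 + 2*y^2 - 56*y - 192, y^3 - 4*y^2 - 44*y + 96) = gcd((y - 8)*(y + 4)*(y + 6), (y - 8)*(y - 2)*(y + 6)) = y^2 - 2*y - 48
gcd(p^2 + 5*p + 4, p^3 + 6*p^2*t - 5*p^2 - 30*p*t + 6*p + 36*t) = 1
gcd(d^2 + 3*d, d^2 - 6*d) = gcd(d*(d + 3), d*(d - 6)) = d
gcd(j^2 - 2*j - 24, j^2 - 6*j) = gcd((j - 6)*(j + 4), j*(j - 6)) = j - 6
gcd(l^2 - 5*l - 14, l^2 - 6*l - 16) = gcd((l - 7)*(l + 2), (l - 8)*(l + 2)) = l + 2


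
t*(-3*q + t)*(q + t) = -3*q^2*t - 2*q*t^2 + t^3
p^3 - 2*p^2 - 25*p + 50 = (p - 5)*(p - 2)*(p + 5)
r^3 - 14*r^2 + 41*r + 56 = (r - 8)*(r - 7)*(r + 1)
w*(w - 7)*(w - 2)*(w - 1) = w^4 - 10*w^3 + 23*w^2 - 14*w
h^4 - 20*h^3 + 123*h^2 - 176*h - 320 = (h - 8)^2*(h - 5)*(h + 1)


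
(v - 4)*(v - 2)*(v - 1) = v^3 - 7*v^2 + 14*v - 8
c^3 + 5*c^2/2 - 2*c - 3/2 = (c - 1)*(c + 1/2)*(c + 3)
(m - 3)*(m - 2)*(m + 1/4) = m^3 - 19*m^2/4 + 19*m/4 + 3/2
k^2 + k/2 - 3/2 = (k - 1)*(k + 3/2)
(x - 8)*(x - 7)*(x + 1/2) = x^3 - 29*x^2/2 + 97*x/2 + 28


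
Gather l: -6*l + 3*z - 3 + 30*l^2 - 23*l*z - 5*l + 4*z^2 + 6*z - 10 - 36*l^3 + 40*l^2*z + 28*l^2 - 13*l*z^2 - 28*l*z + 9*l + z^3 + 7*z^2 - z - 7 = -36*l^3 + l^2*(40*z + 58) + l*(-13*z^2 - 51*z - 2) + z^3 + 11*z^2 + 8*z - 20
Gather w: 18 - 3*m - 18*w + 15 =-3*m - 18*w + 33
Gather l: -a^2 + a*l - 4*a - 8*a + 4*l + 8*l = -a^2 - 12*a + l*(a + 12)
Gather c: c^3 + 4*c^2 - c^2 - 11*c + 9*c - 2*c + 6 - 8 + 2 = c^3 + 3*c^2 - 4*c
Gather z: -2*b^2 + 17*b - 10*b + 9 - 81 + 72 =-2*b^2 + 7*b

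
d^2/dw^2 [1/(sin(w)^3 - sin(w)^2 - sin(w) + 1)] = (-7*sin(w) + 9*cos(w)^2 - 13)/((sin(w) - 1)*cos(w)^4)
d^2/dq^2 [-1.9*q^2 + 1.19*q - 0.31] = -3.80000000000000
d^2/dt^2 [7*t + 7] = 0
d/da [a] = 1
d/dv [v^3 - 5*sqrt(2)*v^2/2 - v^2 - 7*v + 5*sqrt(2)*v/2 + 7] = 3*v^2 - 5*sqrt(2)*v - 2*v - 7 + 5*sqrt(2)/2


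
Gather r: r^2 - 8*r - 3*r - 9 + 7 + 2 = r^2 - 11*r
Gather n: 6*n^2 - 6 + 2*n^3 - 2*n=2*n^3 + 6*n^2 - 2*n - 6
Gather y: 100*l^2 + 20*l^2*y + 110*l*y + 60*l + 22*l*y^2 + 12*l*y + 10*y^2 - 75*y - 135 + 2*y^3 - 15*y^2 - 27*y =100*l^2 + 60*l + 2*y^3 + y^2*(22*l - 5) + y*(20*l^2 + 122*l - 102) - 135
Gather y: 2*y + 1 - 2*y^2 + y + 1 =-2*y^2 + 3*y + 2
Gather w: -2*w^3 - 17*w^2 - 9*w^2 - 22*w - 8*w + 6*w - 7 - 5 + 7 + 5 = -2*w^3 - 26*w^2 - 24*w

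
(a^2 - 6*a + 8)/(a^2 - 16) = (a - 2)/(a + 4)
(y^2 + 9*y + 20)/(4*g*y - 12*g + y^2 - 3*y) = (y^2 + 9*y + 20)/(4*g*y - 12*g + y^2 - 3*y)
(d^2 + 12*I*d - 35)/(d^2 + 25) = (d + 7*I)/(d - 5*I)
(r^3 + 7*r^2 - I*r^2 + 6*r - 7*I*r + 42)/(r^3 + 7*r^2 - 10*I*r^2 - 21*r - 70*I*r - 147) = (r + 2*I)/(r - 7*I)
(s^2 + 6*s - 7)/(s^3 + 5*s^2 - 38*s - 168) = (s - 1)/(s^2 - 2*s - 24)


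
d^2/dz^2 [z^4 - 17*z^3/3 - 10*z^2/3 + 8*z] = 12*z^2 - 34*z - 20/3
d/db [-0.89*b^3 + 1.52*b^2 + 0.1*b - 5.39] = -2.67*b^2 + 3.04*b + 0.1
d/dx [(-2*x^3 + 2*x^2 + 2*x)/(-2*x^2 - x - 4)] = 2*(2*x^4 + 2*x^3 + 13*x^2 - 8*x - 4)/(4*x^4 + 4*x^3 + 17*x^2 + 8*x + 16)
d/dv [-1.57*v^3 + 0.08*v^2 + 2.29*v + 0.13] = -4.71*v^2 + 0.16*v + 2.29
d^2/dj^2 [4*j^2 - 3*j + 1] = 8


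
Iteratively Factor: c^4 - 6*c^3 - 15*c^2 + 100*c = (c - 5)*(c^3 - c^2 - 20*c) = c*(c - 5)*(c^2 - c - 20) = c*(c - 5)*(c + 4)*(c - 5)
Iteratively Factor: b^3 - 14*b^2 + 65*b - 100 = (b - 5)*(b^2 - 9*b + 20) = (b - 5)^2*(b - 4)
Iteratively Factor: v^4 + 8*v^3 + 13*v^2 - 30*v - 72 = (v + 3)*(v^3 + 5*v^2 - 2*v - 24) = (v - 2)*(v + 3)*(v^2 + 7*v + 12) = (v - 2)*(v + 3)^2*(v + 4)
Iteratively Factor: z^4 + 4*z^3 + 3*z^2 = (z)*(z^3 + 4*z^2 + 3*z) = z^2*(z^2 + 4*z + 3) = z^2*(z + 3)*(z + 1)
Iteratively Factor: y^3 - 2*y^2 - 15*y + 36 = (y + 4)*(y^2 - 6*y + 9) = (y - 3)*(y + 4)*(y - 3)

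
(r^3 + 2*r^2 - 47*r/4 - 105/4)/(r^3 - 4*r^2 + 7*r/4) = (2*r^2 + 11*r + 15)/(r*(2*r - 1))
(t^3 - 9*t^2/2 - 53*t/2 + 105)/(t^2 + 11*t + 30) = (t^2 - 19*t/2 + 21)/(t + 6)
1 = 1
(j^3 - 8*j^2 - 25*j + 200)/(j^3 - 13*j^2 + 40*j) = (j + 5)/j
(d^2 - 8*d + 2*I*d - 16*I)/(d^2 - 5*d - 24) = (d + 2*I)/(d + 3)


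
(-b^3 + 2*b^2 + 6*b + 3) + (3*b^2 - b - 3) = -b^3 + 5*b^2 + 5*b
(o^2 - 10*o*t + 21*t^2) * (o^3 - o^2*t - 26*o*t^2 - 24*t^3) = o^5 - 11*o^4*t + 5*o^3*t^2 + 215*o^2*t^3 - 306*o*t^4 - 504*t^5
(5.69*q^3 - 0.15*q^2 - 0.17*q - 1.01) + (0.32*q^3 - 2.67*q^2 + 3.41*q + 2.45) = 6.01*q^3 - 2.82*q^2 + 3.24*q + 1.44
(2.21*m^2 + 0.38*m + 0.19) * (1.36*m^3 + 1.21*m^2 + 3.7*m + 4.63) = 3.0056*m^5 + 3.1909*m^4 + 8.8952*m^3 + 11.8682*m^2 + 2.4624*m + 0.8797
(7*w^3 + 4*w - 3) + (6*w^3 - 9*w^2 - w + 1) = 13*w^3 - 9*w^2 + 3*w - 2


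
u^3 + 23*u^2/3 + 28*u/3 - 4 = (u - 1/3)*(u + 2)*(u + 6)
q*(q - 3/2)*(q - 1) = q^3 - 5*q^2/2 + 3*q/2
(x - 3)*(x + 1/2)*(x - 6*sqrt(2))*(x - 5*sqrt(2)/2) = x^4 - 17*sqrt(2)*x^3/2 - 5*x^3/2 + 57*x^2/2 + 85*sqrt(2)*x^2/4 - 75*x + 51*sqrt(2)*x/4 - 45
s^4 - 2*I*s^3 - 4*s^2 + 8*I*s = s*(s - 2)*(s + 2)*(s - 2*I)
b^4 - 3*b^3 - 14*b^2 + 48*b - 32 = (b - 4)*(b - 2)*(b - 1)*(b + 4)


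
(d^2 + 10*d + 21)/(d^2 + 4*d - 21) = (d + 3)/(d - 3)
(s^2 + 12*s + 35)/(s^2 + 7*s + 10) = (s + 7)/(s + 2)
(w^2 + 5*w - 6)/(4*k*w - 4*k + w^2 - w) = (w + 6)/(4*k + w)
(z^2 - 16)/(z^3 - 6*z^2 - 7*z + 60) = (z + 4)/(z^2 - 2*z - 15)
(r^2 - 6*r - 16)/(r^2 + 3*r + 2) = (r - 8)/(r + 1)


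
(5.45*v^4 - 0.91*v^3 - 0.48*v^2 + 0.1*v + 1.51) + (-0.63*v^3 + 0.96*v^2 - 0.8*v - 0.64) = 5.45*v^4 - 1.54*v^3 + 0.48*v^2 - 0.7*v + 0.87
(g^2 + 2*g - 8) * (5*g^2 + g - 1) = 5*g^4 + 11*g^3 - 39*g^2 - 10*g + 8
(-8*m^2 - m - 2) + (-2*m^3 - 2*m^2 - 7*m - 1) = -2*m^3 - 10*m^2 - 8*m - 3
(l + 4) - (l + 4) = 0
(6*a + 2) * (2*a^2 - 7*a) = 12*a^3 - 38*a^2 - 14*a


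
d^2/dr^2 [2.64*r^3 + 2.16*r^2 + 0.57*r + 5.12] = 15.84*r + 4.32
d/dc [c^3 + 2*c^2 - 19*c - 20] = 3*c^2 + 4*c - 19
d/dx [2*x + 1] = 2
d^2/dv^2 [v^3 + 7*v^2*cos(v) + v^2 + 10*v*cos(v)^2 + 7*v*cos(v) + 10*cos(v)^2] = -7*v^2*cos(v) - 28*v*sin(v) - 7*v*cos(v) - 20*v*cos(2*v) + 6*v - 20*sqrt(2)*sin(2*v + pi/4) + 14*sqrt(2)*cos(v + pi/4) + 2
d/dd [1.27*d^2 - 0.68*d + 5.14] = 2.54*d - 0.68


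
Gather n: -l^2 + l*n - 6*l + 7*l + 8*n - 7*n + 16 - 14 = -l^2 + l + n*(l + 1) + 2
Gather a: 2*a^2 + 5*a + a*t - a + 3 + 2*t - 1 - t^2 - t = 2*a^2 + a*(t + 4) - t^2 + t + 2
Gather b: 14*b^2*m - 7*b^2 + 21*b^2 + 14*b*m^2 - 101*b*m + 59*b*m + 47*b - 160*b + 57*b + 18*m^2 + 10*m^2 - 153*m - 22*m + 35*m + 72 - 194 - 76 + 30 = b^2*(14*m + 14) + b*(14*m^2 - 42*m - 56) + 28*m^2 - 140*m - 168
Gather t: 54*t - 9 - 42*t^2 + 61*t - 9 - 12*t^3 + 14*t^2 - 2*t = -12*t^3 - 28*t^2 + 113*t - 18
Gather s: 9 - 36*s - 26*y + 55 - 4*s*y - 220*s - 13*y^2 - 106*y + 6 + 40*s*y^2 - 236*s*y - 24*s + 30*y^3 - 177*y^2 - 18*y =s*(40*y^2 - 240*y - 280) + 30*y^3 - 190*y^2 - 150*y + 70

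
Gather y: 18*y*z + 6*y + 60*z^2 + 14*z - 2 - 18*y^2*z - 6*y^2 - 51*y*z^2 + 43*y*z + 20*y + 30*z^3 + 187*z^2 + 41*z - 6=y^2*(-18*z - 6) + y*(-51*z^2 + 61*z + 26) + 30*z^3 + 247*z^2 + 55*z - 8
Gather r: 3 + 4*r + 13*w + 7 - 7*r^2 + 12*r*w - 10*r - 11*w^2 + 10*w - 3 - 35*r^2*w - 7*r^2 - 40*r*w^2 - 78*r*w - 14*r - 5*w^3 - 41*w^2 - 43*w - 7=r^2*(-35*w - 14) + r*(-40*w^2 - 66*w - 20) - 5*w^3 - 52*w^2 - 20*w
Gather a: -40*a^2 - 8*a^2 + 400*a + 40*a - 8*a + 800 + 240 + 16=-48*a^2 + 432*a + 1056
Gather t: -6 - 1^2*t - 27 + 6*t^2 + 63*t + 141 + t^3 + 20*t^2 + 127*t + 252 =t^3 + 26*t^2 + 189*t + 360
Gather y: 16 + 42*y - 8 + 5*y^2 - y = 5*y^2 + 41*y + 8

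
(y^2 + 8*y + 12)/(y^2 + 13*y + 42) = (y + 2)/(y + 7)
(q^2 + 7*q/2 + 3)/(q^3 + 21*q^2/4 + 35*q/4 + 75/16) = 8*(q + 2)/(8*q^2 + 30*q + 25)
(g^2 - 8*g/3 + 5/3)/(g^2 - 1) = (g - 5/3)/(g + 1)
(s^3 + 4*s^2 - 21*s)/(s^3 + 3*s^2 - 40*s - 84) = s*(s - 3)/(s^2 - 4*s - 12)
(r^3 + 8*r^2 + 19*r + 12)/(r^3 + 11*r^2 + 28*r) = (r^2 + 4*r + 3)/(r*(r + 7))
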